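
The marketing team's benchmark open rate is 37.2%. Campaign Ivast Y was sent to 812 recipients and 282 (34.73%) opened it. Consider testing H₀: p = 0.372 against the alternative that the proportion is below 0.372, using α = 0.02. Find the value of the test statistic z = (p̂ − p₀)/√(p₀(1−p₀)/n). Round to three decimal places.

z = -1.457

p̂ = 282/812 ≈ 0.34729.
Under H₀, SE = √(0.372·0.628/812) = √(0.000287704) = 0.01696.
z = (0.34729 − 0.372)/0.01696 = -0.02471/0.01696 = -1.457.
p-value = P(Z < -1.457) ≈ 0.0726. With α = 0.02, fail to reject H₀.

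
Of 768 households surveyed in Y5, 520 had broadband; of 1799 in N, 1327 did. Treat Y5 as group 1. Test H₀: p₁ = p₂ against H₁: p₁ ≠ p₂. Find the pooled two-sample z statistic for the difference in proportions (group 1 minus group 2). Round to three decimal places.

z = -3.127

p̂₁ = 520/768 ≈ 0.677083, p̂₂ = 1327/1799 ≈ 0.737632.
Pooled p̂ = (520+1327)/(768+1799) = 1847/2567 = 0.719517.
SE = √(p̂(1−p̂)(1/n₁+1/n₂)) = √(0.719517·0.280483·0.00185795) = √(0.000374957) = 0.019364.
z = (0.677083 − 0.737632)/0.019364 = -0.060549/0.019364 = -3.127.
p-value = 2·P(Z > 3.127) ≈ 0.0018.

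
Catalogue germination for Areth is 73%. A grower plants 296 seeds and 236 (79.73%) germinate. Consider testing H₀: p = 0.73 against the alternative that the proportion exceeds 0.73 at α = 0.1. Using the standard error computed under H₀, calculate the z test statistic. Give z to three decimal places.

p̂ = 236/296 ≈ 0.797297.
Under H₀, SE = √(0.73·0.27/296) = √(0.000665878) = 0.025805.
z = (0.797297 − 0.73)/0.025805 = 0.067297/0.025805 = 2.608.
p-value = P(Z > 2.608) ≈ 0.0046; since p < α = 0.1, reject H₀.

z = 2.608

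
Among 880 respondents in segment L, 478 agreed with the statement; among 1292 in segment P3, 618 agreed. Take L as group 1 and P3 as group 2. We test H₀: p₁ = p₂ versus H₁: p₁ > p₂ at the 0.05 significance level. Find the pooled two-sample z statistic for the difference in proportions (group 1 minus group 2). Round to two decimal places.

p̂₁ = 478/880 = 0.54318, p̂₂ = 618/1292 = 0.47833.
Pooled p̂ = (478+618)/(880+1292) = 1096/2172 = 0.50460.
SE = √(p̂(1−p̂)(1/n₁+1/n₂)) = √(0.50460·0.49540·0.00191036) = √(0.000477549) = 0.02185.
z = (0.54318 − 0.47833)/0.02185 = 0.06485/0.02185 = 2.97.
p-value = P(Z > 2.968) ≈ 0.0015; since p < α = 0.05, reject H₀.

z = 2.97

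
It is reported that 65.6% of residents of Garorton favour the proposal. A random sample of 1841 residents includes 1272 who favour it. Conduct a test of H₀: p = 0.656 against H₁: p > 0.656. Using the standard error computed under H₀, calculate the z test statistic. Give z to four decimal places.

p̂ = 1272/1841 = 0.6909288.
Standard error under H₀: √(0.656×0.344/1841) = 0.0110714.
z = (0.6909288 − 0.656)/0.0110714 = 0.0349288/0.0110714 = 3.1549.
p-value = P(Z > 3.155) ≈ 0.0008.

z = 3.1549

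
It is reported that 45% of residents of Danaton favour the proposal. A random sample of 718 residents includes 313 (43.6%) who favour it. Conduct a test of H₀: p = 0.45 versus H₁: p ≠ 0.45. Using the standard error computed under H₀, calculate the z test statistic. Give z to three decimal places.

z = -0.758

p̂ = 313/718 ≈ 0.43593.
Standard error under H₀: √(0.45×0.55/718) = 0.01857.
z = (0.43593 − 0.45)/0.01857 = -0.01407/0.01857 = -0.758.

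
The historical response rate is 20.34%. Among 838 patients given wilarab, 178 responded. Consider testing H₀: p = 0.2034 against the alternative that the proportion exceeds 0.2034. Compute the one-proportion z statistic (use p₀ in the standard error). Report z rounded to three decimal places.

z = 0.648

p̂ = 178/838 = 0.21241.
Standard error under H₀: √(0.2034×0.7966/838) = 0.01391.
z = (0.21241 − 0.2034)/0.01391 = 0.00901/0.01391 = 0.648.
p-value = P(Z > 0.648) ≈ 0.2585.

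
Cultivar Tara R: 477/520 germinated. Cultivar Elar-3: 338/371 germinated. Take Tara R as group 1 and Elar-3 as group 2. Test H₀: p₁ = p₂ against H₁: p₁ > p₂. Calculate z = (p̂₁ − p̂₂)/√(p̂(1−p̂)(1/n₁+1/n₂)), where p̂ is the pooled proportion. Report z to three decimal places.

z = 0.330

p̂₁ = 477/520 = 0.91731, p̂₂ = 338/371 = 0.91105.
Pooled p̂ = (477+338)/(520+371) = 815/891 = 0.91470.
SE = √(0.0780218 × 0.00461849) = 0.01898.
z = (0.91731 − 0.91105)/0.01898 = 0.00626/0.01898 = 0.330.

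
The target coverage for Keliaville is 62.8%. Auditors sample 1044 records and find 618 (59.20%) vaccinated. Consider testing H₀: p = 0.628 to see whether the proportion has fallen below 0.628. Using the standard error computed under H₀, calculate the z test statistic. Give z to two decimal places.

z = -2.41

p̂ = 618/1044 ≈ 0.59195.
Standard error under H₀: √(0.628×0.372/1044) = 0.01496.
z = (0.59195 − 0.628)/0.01496 = -0.03605/0.01496 = -2.41.
p-value = P(Z < -2.410) ≈ 0.0080.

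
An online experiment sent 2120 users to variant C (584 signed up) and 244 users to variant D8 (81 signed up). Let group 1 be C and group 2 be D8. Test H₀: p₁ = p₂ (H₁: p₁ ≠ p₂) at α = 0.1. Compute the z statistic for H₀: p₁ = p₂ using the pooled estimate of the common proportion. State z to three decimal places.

p̂₁ = 584/2120 ≈ 0.27547, p̂₂ = 81/244 ≈ 0.33197.
Pooled p̂ = (584+81)/(2120+244) = 665/2364 = 0.28130.
SE = √(0.202172 × 0.00457006) = 0.03040.
z = (0.27547 − 0.33197)/0.03040 = -0.05650/0.03040 = -1.859.
p-value = 2·P(Z > 1.859) ≈ 0.0631; since p < α = 0.1, reject H₀.

z = -1.859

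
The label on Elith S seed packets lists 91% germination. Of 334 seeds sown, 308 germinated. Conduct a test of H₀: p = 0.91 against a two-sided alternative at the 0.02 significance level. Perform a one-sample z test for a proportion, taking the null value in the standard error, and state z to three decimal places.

z = 0.776

p̂ = 308/334 = 0.922156.
Standard error under H₀: √(0.91×0.09/334) = 0.015659.
z = (0.922156 − 0.91)/0.015659 = 0.012156/0.015659 = 0.776.
p-value = 2·P(Z > 0.776) ≈ 0.4376; since p > α = 0.02, fail to reject H₀.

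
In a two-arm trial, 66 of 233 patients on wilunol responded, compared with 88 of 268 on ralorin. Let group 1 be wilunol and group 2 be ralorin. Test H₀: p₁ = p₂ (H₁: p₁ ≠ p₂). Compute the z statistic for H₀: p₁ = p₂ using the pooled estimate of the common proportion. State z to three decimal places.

p̂₁ = 66/233 = 0.28326, p̂₂ = 88/268 = 0.32836.
Pooled p̂ = (66+88)/(233+268) = 154/501 = 0.30739.
SE = √(p̂(1−p̂)(1/n₁+1/n₂)) = √(0.30739·0.69261·0.00802319) = √(0.00170813) = 0.04133.
z = (0.28326 − 0.32836)/0.04133 = -0.04510/0.04133 = -1.091.

z = -1.091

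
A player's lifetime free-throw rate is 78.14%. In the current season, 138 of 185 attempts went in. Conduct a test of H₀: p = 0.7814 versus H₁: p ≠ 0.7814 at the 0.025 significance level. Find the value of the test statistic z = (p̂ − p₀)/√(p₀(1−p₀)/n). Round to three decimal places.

z = -1.167

p̂ = 138/185 ≈ 0.74595.
SE = √(p₀(1−p₀)/n) = √(0.17081/185) = 0.03039.
z = (0.74595 − 0.7814)/0.03039 = -0.03545/0.03039 = -1.167.
Two-sided p-value ≈ 2·Φ(−1.167) = 0.2433. With α = 0.025, fail to reject H₀.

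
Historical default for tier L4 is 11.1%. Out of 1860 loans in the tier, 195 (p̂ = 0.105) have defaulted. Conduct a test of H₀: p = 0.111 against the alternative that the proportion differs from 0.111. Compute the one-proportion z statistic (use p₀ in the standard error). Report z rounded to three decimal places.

p̂ = 195/1860 ≈ 0.10484.
Under H₀, SE = √(0.111·0.889/1860) = √(5.30532e-05) = 0.00728.
z = (0.10484 − 0.111)/0.00728 = -0.00616/0.00728 = -0.846.
p-value = 2·P(Z > 0.846) ≈ 0.3976.

z = -0.846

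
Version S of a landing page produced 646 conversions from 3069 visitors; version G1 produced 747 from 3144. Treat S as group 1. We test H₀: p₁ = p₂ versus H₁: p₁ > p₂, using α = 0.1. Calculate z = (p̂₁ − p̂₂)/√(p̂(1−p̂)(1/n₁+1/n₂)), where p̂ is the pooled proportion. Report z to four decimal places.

z = -2.5610

p̂₁ = 646/3069 ≈ 0.210492, p̂₂ = 747/3144 ≈ 0.237595.
Pooled p̂ = (646+747)/(3069+3144) = 1393/6213 = 0.224207.
SE = √(p̂(1−p̂)(1/n₁+1/n₂)) = √(0.224207·0.775793·0.000643905) = √(0.000112) = 0.010583.
z = (0.210492 − 0.237595)/0.010583 = -0.027103/0.010583 = -2.5610.
p-value = P(Z > -2.561) ≈ 0.9948; since p > α = 0.1, fail to reject H₀.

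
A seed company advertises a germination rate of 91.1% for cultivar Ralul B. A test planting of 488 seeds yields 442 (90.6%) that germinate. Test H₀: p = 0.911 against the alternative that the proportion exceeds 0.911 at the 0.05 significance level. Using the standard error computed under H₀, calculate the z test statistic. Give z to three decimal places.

p̂ = 442/488 = 0.90574.
SE = √(p₀(1−p₀)/n) = √(0.081079/488) = 0.01289.
z = (0.90574 − 0.911)/0.01289 = -0.00526/0.01289 = -0.408.
p-value = P(Z > -0.408) ≈ 0.6585; since p > α = 0.05, fail to reject H₀.

z = -0.408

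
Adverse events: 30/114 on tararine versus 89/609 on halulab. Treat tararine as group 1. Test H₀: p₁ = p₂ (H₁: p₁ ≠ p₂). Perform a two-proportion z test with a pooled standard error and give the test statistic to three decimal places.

p̂₁ = 30/114 ≈ 0.26316, p̂₂ = 89/609 ≈ 0.14614.
Pooled p̂ = (30+89)/(114+609) = 119/723 = 0.16459.
SE = √(p̂(1−p̂)(1/n₁+1/n₂)) = √(0.16459·0.83541·0.010414) = √(0.00143194) = 0.03784.
z = (0.26316 − 0.14614)/0.03784 = 0.11702/0.03784 = 3.092.
p-value = 2·P(Z > 3.092) ≈ 0.0020.

z = 3.092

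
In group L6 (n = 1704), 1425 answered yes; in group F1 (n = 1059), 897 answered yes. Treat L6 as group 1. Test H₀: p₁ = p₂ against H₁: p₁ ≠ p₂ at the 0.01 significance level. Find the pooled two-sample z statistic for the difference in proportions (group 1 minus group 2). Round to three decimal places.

z = -0.751

p̂₁ = 1425/1704 = 0.83627, p̂₂ = 897/1059 = 0.84703.
Pooled p̂ = (1425+897)/(1704+1059) = 2322/2763 = 0.84039.
SE = √(p̂(1−p̂)(1/n₁+1/n₂)) = √(0.84039·0.15961·0.00153114) = √(0.000205378) = 0.01433.
z = (0.83627 − 0.84703)/0.01433 = -0.01076/0.01433 = -0.751.
Two-sided p-value ≈ 2·Φ(−0.751) = 0.4529, so at α = 0.01 we fail to reject H₀.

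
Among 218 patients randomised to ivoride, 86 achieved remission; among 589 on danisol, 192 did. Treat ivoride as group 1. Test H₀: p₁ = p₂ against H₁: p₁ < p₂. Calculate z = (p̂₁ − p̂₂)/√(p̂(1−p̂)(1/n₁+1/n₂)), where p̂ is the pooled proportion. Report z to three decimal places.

p̂₁ = 86/218 ≈ 0.39450, p̂₂ = 192/589 ≈ 0.32598.
Pooled p̂ = (86+192)/(218+589) = 278/807 = 0.34449.
SE = √(p̂(1−p̂)(1/n₁+1/n₂)) = √(0.34449·0.65551·0.00628495) = √(0.00141924) = 0.03767.
z = (0.39450 − 0.32598)/0.03767 = 0.06852/0.03767 = 1.819.

z = 1.819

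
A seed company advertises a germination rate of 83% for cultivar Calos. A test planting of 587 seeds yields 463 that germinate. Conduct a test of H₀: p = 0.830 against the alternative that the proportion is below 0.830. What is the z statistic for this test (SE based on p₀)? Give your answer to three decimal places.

p̂ = 463/587 = 0.788756.
Under H₀, SE = √(0.83·0.17/587) = √(0.000240375) = 0.015504.
z = (0.788756 − 0.83)/0.015504 = -0.041244/0.015504 = -2.660.
p-value = P(Z < -2.660) ≈ 0.0039.

z = -2.660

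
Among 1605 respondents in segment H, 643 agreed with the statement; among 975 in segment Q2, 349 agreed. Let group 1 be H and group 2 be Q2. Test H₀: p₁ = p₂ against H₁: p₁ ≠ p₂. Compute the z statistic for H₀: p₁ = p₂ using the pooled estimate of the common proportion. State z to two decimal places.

p̂₁ = 643/1605 = 0.4006, p̂₂ = 349/975 = 0.3579.
Pooled p̂ = (643+349)/(1605+975) = 992/2580 = 0.3845.
SE = √(p̂(1−p̂)(1/n₁+1/n₂)) = √(0.3845·0.6155·0.00164869) = √(0.000390178) = 0.0198.
z = (0.4006 − 0.3579)/0.0198 = 0.0427/0.0198 = 2.16.
p-value = 2·P(Z > 2.160) ≈ 0.0307.

z = 2.16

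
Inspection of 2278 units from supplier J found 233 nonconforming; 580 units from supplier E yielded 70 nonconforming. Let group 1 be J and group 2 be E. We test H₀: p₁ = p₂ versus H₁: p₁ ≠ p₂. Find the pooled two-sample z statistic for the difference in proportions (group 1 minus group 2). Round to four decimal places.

z = -1.2855

p̂₁ = 233/2278 = 0.1022827, p̂₂ = 70/580 = 0.1206897.
Pooled p̂ = (233+70)/(2278+580) = 303/2858 = 0.1060182.
SE = √(p̂(1−p̂)(1/n₁+1/n₂)) = √(0.1060182·0.8939818·0.00216312) = √(0.000205017) = 0.0143184.
z = (0.1022827 − 0.1206897)/0.0143184 = -0.0184070/0.0143184 = -1.2855.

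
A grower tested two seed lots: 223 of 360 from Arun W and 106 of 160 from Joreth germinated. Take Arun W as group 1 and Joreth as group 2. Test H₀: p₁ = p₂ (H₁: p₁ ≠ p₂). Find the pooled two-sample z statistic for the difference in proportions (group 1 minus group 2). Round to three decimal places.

z = -0.940

p̂₁ = 223/360 = 0.61944, p̂₂ = 106/160 = 0.66250.
Pooled p̂ = (223+106)/(360+160) = 329/520 = 0.63269.
SE = √(p̂(1−p̂)(1/n₁+1/n₂)) = √(0.63269·0.36731·0.00902778) = √(0.00209799) = 0.04580.
z = (0.61944 − 0.66250)/0.04580 = -0.04306/0.04580 = -0.940.
Two-sided p-value ≈ 2·Φ(−0.940) = 0.3472.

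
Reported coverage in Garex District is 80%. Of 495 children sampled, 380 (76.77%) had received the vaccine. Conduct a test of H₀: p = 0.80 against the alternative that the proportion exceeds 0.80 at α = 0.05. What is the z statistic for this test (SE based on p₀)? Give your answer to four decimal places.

z = -1.7979

p̂ = 380/495 = 0.7676768.
Under H₀, SE = √(0.8·0.2/495) = √(0.000323232) = 0.0179787.
z = (0.7676768 − 0.8)/0.0179787 = -0.0323232/0.0179787 = -1.7979.
p-value = P(Z > -1.798) ≈ 0.9639; since p > α = 0.05, fail to reject H₀.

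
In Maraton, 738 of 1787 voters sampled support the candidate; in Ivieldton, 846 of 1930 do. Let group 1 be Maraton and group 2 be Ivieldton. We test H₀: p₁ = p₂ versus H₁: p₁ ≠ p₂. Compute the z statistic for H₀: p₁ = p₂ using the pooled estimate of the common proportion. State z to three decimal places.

p̂₁ = 738/1787 ≈ 0.412983, p̂₂ = 846/1930 ≈ 0.438342.
Pooled p̂ = (738+846)/(1787+1930) = 1584/3717 = 0.426150.
SE = √(0.244546 × 0.00107773) = 0.016234.
z = (0.412983 − 0.438342)/0.016234 = -0.025359/0.016234 = -1.562.

z = -1.562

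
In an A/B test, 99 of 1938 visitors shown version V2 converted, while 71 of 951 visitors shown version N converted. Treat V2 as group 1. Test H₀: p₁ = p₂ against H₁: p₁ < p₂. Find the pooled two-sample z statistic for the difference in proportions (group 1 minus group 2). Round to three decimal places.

p̂₁ = 99/1938 = 0.05108, p̂₂ = 71/951 = 0.07466.
Pooled p̂ = (99+71)/(1938+951) = 170/2889 = 0.05884.
SE = √(p̂(1−p̂)(1/n₁+1/n₂)) = √(0.05884·0.94116·0.00156752) = √(8.68113e-05) = 0.00932.
z = (0.05108 − 0.07466)/0.00932 = -0.02358/0.00932 = -2.530.
p-value = P(Z < -2.530) ≈ 0.0057.

z = -2.530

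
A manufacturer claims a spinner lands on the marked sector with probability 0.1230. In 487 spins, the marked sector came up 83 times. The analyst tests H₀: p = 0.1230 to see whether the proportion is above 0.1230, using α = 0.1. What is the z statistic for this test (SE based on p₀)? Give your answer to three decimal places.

p̂ = 83/487 ≈ 0.170431.
Under H₀, SE = √(0.123·0.877/487) = √(0.000221501) = 0.014883.
z = (0.170431 − 0.123)/0.014883 = 0.047431/0.014883 = 3.187.
p-value = P(Z > 3.187) ≈ 0.0007; since p < α = 0.1, reject H₀.

z = 3.187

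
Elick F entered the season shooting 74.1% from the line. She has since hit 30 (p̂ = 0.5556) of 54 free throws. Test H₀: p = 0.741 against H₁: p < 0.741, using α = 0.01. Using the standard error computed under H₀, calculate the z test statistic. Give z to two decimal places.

p̂ = 30/54 = 0.5556.
Standard error under H₀: √(0.741×0.259/54) = 0.0596.
z = (0.5556 − 0.741)/0.0596 = -0.1854/0.0596 = -3.11.
p-value = P(Z < -3.111) ≈ 0.0009. With α = 0.01, reject H₀.

z = -3.11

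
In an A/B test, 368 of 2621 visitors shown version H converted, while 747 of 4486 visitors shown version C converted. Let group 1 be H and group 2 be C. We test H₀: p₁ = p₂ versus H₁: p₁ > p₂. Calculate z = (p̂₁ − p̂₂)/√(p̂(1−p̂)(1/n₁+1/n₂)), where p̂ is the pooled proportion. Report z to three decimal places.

p̂₁ = 368/2621 ≈ 0.140404, p̂₂ = 747/4486 ≈ 0.166518.
Pooled p̂ = (368+747)/(2621+4486) = 1115/7107 = 0.156888.
SE = √(0.132274 × 0.00060445) = 0.008942.
z = (0.140404 − 0.166518)/0.008942 = -0.026114/0.008942 = -2.920.

z = -2.920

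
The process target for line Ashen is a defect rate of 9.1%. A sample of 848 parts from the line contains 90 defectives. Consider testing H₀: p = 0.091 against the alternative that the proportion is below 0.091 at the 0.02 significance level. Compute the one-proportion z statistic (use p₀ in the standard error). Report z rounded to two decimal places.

z = 1.53

p̂ = 90/848 = 0.1061.
SE = √(p₀(1−p₀)/n) = √(0.082719/848) = 0.0099.
z = (0.1061 − 0.091)/0.0099 = 0.0151/0.0099 = 1.53.
p-value = P(Z < 1.532) ≈ 0.9373; since p > α = 0.02, fail to reject H₀.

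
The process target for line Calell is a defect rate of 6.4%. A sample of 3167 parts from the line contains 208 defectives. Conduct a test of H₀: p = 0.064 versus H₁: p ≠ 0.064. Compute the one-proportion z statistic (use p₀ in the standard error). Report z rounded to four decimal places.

p̂ = 208/3167 = 0.0656773.
Under H₀, SE = √(0.064·0.936/3167) = √(1.89151e-05) = 0.0043491.
z = (0.0656773 − 0.064)/0.0043491 = 0.0016773/0.0043491 = 0.3857.

z = 0.3857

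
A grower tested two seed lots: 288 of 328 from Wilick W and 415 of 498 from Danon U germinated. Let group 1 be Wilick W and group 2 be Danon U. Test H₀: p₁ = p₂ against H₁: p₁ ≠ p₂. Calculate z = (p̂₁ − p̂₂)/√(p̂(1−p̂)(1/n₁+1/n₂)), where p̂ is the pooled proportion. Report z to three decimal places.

z = 1.766

p̂₁ = 288/328 = 0.87805, p̂₂ = 415/498 = 0.83333.
Pooled p̂ = (288+415)/(328+498) = 703/826 = 0.85109.
SE = √(p̂(1−p̂)(1/n₁+1/n₂)) = √(0.85109·0.14891·0.00505681) = √(0.000640881) = 0.02532.
z = (0.87805 − 0.83333)/0.02532 = 0.04472/0.02532 = 1.766.
Two-sided p-value ≈ 2·Φ(−1.766) = 0.0773.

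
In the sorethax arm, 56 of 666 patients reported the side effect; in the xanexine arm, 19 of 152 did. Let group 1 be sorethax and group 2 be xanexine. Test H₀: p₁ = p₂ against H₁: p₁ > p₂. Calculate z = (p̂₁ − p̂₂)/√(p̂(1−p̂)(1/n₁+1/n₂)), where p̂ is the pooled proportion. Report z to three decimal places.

p̂₁ = 56/666 = 0.08408, p̂₂ = 19/152 = 0.12500.
Pooled p̂ = (56+19)/(666+152) = 75/818 = 0.09169.
SE = √(0.0832805 × 0.00808045) = 0.02594.
z = (0.08408 − 0.12500)/0.02594 = -0.04092/0.02594 = -1.577.

z = -1.577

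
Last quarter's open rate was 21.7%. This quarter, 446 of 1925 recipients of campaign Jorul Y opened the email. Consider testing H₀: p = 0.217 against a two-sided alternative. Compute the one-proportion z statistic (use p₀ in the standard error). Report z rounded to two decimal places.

z = 1.56

p̂ = 446/1925 ≈ 0.2317.
SE = √(p₀(1−p₀)/n) = √(0.16991/1925) = 0.0094.
z = (0.2317 − 0.217)/0.0094 = 0.0147/0.0094 = 1.56.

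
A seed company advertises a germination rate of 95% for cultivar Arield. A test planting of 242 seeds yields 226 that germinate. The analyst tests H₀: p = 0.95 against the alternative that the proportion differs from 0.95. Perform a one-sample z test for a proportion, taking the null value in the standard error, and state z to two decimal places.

z = -1.15

p̂ = 226/242 = 0.9339.
Under H₀, SE = √(0.95·0.05/242) = √(0.000196281) = 0.0140.
z = (0.9339 − 0.95)/0.0140 = -0.0161/0.0140 = -1.15.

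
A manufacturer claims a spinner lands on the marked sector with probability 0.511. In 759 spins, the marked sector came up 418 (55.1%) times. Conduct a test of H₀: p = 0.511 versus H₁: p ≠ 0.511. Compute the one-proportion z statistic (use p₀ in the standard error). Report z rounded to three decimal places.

z = 2.189

p̂ = 418/759 ≈ 0.550725.
Under H₀, SE = √(0.511·0.489/759) = √(0.000329221) = 0.018144.
z = (0.550725 − 0.511)/0.018144 = 0.039725/0.018144 = 2.189.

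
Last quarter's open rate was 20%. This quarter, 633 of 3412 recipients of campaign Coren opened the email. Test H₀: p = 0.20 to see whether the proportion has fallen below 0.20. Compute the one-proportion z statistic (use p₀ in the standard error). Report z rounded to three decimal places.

z = -2.114

p̂ = 633/3412 = 0.18552.
SE = √(p₀(1−p₀)/n) = √(0.16/3412) = 0.00685.
z = (0.18552 − 0.2)/0.00685 = -0.01448/0.00685 = -2.114.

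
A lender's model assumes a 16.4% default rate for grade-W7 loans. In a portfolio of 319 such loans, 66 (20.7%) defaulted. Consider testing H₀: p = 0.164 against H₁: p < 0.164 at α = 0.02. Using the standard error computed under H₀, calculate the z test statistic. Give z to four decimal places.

p̂ = 66/319 ≈ 0.206897.
SE = √(p₀(1−p₀)/n) = √(0.1371/319) = 0.020731.
z = (0.206897 − 0.164)/0.020731 = 0.042897/0.020731 = 2.0692.
p-value = P(Z < 2.069) ≈ 0.9807, so at α = 0.02 we fail to reject H₀.

z = 2.0692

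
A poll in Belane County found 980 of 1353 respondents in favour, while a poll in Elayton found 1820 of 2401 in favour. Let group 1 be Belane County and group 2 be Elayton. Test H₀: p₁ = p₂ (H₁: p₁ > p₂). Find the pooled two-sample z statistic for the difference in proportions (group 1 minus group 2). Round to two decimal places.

p̂₁ = 980/1353 = 0.7243, p̂₂ = 1820/2401 = 0.7580.
Pooled p̂ = (980+1820)/(1353+2401) = 2800/3754 = 0.7459.
SE = √(0.189547 × 0.00115559) = 0.0148.
z = (0.7243 − 0.7580)/0.0148 = -0.0337/0.0148 = -2.28.

z = -2.28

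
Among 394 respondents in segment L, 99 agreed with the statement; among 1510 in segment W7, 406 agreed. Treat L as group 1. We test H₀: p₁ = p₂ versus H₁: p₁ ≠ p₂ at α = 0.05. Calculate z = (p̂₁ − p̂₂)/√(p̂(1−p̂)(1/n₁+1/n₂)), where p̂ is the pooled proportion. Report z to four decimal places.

p̂₁ = 99/394 = 0.251269, p̂₂ = 406/1510 = 0.268874.
Pooled p̂ = (99+406)/(394+1510) = 505/1904 = 0.265231.
SE = √(0.194884 × 0.00320032) = 0.024974.
z = (0.251269 − 0.268874)/0.024974 = -0.017605/0.024974 = -0.7049.
Two-sided p-value ≈ 2·Φ(−0.705) = 0.4808, so at α = 0.05 we fail to reject H₀.

z = -0.7049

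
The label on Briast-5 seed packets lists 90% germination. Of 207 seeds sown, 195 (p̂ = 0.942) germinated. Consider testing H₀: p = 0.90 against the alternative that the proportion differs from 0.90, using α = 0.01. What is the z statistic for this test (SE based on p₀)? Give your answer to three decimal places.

z = 2.016

p̂ = 195/207 ≈ 0.94203.
Standard error under H₀: √(0.9×0.1/207) = 0.02085.
z = (0.94203 − 0.9)/0.02085 = 0.04203/0.02085 = 2.016.
Two-sided p-value ≈ 2·Φ(−2.016) = 0.0438. With α = 0.01, fail to reject H₀.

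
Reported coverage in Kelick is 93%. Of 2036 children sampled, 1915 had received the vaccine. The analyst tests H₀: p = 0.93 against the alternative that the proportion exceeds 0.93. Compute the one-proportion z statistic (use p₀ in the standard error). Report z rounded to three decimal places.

z = 1.869

p̂ = 1915/2036 ≈ 0.940570.
SE = √(p₀(1−p₀)/n) = √(0.0651/2036) = 0.005655.
z = (0.940570 − 0.93)/0.005655 = 0.010570/0.005655 = 1.869.
p-value = P(Z > 1.869) ≈ 0.0308.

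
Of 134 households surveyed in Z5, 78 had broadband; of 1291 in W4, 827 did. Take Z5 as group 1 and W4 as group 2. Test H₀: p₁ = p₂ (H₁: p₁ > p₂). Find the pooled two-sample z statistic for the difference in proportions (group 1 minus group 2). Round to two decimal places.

p̂₁ = 78/134 ≈ 0.5821, p̂₂ = 827/1291 ≈ 0.6406.
Pooled p̂ = (78+827)/(134+1291) = 905/1425 = 0.6351.
SE = √(0.231751 × 0.00823728) = 0.0437.
z = (0.5821 − 0.6406)/0.0437 = -0.0585/0.0437 = -1.34.
p-value = P(Z > -1.339) ≈ 0.9097.

z = -1.34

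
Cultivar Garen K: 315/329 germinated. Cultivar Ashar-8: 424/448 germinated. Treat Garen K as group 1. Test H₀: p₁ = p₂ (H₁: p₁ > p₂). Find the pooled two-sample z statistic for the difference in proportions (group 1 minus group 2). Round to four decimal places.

p̂₁ = 315/329 = 0.957447, p̂₂ = 424/448 = 0.946429.
Pooled p̂ = (315+424)/(329+448) = 739/777 = 0.951094.
SE = √(0.0465142 × 0.00527166) = 0.015659.
z = (0.957447 − 0.946429)/0.015659 = 0.011018/0.015659 = 0.7036.

z = 0.7036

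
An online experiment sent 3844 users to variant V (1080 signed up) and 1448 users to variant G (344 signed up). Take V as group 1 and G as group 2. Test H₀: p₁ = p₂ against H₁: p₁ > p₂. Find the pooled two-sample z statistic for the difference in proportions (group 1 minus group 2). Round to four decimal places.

z = 3.1729

p̂₁ = 1080/3844 ≈ 0.2809573, p̂₂ = 344/1448 ≈ 0.2375691.
Pooled p̂ = (1080+344)/(3844+1448) = 1424/5292 = 0.2690854.
SE = √(0.196678 × 0.000950753) = 0.0136745.
z = (0.2809573 − 0.2375691)/0.0136745 = 0.0433882/0.0136745 = 3.1729.
p-value = P(Z > 3.173) ≈ 0.0008.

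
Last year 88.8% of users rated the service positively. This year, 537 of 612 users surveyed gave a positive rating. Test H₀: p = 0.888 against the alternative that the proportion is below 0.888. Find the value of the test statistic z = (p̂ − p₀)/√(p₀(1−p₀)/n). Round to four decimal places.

z = -0.8275

p̂ = 537/612 ≈ 0.877451.
SE = √(p₀(1−p₀)/n) = √(0.099456/612) = 0.012748.
z = (0.877451 − 0.888)/0.012748 = -0.010549/0.012748 = -0.8275.
p-value = P(Z < -0.828) ≈ 0.2040.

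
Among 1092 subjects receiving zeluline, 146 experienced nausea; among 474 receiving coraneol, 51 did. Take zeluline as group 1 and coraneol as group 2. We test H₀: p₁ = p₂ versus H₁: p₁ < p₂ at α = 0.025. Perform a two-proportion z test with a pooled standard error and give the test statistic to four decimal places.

p̂₁ = 146/1092 ≈ 0.133700, p̂₂ = 51/474 ≈ 0.107595.
Pooled p̂ = (146+51)/(1092+474) = 197/1566 = 0.125798.
SE = √(p̂(1−p̂)(1/n₁+1/n₂)) = √(0.125798·0.874202·0.00302546) = √(0.000332718) = 0.018241.
z = (0.133700 − 0.107595)/0.018241 = 0.026105/0.018241 = 1.4311.
p-value = P(Z < 1.431) ≈ 0.9238. With α = 0.025, fail to reject H₀.

z = 1.4311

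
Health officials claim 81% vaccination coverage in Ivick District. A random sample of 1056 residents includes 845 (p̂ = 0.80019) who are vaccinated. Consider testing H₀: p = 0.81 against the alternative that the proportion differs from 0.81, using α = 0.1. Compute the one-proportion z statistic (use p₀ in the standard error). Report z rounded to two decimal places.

z = -0.81

p̂ = 845/1056 ≈ 0.8002.
SE = √(p₀(1−p₀)/n) = √(0.1539/1056) = 0.0121.
z = (0.8002 − 0.81)/0.0121 = -0.0098/0.0121 = -0.81.
Two-sided p-value ≈ 2·Φ(−0.813) = 0.4164; since p > α = 0.1, fail to reject H₀.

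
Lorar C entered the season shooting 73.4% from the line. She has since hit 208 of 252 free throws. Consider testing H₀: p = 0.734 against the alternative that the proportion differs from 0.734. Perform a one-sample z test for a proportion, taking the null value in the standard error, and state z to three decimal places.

p̂ = 208/252 ≈ 0.82540.
Under H₀, SE = √(0.734·0.266/252) = √(0.000774778) = 0.02783.
z = (0.82540 − 0.734)/0.02783 = 0.09140/0.02783 = 3.284.
p-value = 2·P(Z > 3.284) ≈ 0.0010.

z = 3.284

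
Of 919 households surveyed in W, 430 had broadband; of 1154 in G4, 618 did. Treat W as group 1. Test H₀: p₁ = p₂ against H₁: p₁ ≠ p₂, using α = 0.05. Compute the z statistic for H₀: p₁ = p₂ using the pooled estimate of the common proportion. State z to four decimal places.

p̂₁ = 430/919 ≈ 0.4678999, p̂₂ = 618/1154 ≈ 0.5355286.
Pooled p̂ = (430+618)/(919+1154) = 1048/2073 = 0.5055475.
SE = √(p̂(1−p̂)(1/n₁+1/n₂)) = √(0.5055475·0.4944525·0.00195469) = √(0.000488612) = 0.0221046.
z = (0.4678999 − 0.5355286)/0.0221046 = -0.0676287/0.0221046 = -3.0595.
Two-sided p-value ≈ 2·Φ(−3.059) = 0.0022; since p < α = 0.05, reject H₀.

z = -3.0595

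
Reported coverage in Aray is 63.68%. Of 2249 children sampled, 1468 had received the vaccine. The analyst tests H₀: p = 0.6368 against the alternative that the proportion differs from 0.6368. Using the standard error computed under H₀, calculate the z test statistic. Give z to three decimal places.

p̂ = 1468/2249 ≈ 0.65273.
Standard error under H₀: √(0.6368×0.3632/2249) = 0.01014.
z = (0.65273 − 0.6368)/0.01014 = 0.01593/0.01014 = 1.571.

z = 1.571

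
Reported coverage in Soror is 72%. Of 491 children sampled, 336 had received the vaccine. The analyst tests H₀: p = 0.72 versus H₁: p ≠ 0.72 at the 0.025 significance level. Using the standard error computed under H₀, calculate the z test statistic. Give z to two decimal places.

z = -1.76

p̂ = 336/491 = 0.6843.
SE = √(p₀(1−p₀)/n) = √(0.2016/491) = 0.0203.
z = (0.6843 − 0.72)/0.0203 = -0.0357/0.0203 = -1.76.
p-value = 2·P(Z > 1.761) ≈ 0.0782; since p > α = 0.025, fail to reject H₀.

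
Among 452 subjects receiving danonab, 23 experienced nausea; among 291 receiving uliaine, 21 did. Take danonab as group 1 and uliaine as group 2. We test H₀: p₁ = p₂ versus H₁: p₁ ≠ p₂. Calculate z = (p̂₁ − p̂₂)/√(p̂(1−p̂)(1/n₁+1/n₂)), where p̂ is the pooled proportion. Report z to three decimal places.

p̂₁ = 23/452 ≈ 0.05088, p̂₂ = 21/291 ≈ 0.07216.
Pooled p̂ = (23+21)/(452+291) = 44/743 = 0.05922.
SE = √(p̂(1−p̂)(1/n₁+1/n₂)) = √(0.05922·0.94078·0.00564882) = √(0.000314709) = 0.01774.
z = (0.05088 − 0.07216)/0.01774 = -0.02128/0.01774 = -1.200.

z = -1.200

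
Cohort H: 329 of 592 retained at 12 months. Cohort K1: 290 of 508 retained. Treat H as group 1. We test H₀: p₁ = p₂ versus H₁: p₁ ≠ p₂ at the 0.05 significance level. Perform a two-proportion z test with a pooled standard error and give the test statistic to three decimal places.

p̂₁ = 329/592 = 0.55574, p̂₂ = 290/508 = 0.57087.
Pooled p̂ = (329+290)/(592+508) = 619/1100 = 0.56273.
SE = √(p̂(1−p̂)(1/n₁+1/n₂)) = √(0.56273·0.43727·0.00365769) = √(0.000900031) = 0.03000.
z = (0.55574 − 0.57087)/0.03000 = -0.01513/0.03000 = -0.504.
p-value = 2·P(Z > 0.504) ≈ 0.6142. With α = 0.05, fail to reject H₀.

z = -0.504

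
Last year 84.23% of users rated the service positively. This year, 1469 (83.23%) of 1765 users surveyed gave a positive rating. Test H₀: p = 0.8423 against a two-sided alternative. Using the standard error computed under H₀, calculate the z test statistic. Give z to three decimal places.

p̂ = 1469/1765 = 0.83229.
Standard error under H₀: √(0.8423×0.1577/1765) = 0.00868.
z = (0.83229 − 0.8423)/0.00868 = -0.01001/0.00868 = -1.153.
Two-sided p-value ≈ 2·Φ(−1.153) = 0.2488.

z = -1.153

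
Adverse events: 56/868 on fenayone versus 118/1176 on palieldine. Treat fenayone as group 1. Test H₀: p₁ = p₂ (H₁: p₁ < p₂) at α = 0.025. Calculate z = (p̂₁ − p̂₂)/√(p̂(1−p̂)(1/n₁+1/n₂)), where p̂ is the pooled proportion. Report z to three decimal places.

p̂₁ = 56/868 ≈ 0.064516, p̂₂ = 118/1176 ≈ 0.100340.
Pooled p̂ = (56+118)/(868+1176) = 174/2044 = 0.085127.
SE = √(p̂(1−p̂)(1/n₁+1/n₂)) = √(0.085127·0.914873·0.00200241) = √(0.000155949) = 0.012488.
z = (0.064516 − 0.100340)/0.012488 = -0.035824/0.012488 = -2.869.
p-value = P(Z < -2.869) ≈ 0.0021; since p < α = 0.025, reject H₀.

z = -2.869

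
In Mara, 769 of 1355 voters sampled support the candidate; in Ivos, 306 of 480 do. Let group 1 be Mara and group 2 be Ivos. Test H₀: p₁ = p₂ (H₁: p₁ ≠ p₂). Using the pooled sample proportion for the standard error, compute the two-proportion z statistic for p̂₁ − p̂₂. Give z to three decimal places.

p̂₁ = 769/1355 = 0.567528, p̂₂ = 306/480 = 0.637500.
Pooled p̂ = (769+306)/(1355+480) = 1075/1835 = 0.585831.
SE = √(p̂(1−p̂)(1/n₁+1/n₂)) = √(0.585831·0.414169·0.00282134) = √(0.00068455) = 0.026164.
z = (0.567528 − 0.637500)/0.026164 = -0.069972/0.026164 = -2.674.

z = -2.674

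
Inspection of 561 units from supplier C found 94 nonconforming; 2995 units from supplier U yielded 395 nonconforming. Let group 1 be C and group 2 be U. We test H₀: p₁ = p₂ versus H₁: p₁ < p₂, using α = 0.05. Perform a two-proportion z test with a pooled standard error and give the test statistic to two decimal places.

z = 2.25

p̂₁ = 94/561 ≈ 0.16756, p̂₂ = 395/2995 ≈ 0.13189.
Pooled p̂ = (94+395)/(561+2995) = 489/3556 = 0.13751.
SE = √(p̂(1−p̂)(1/n₁+1/n₂)) = √(0.13751·0.86249·0.00211642) = √(0.000251016) = 0.01584.
z = (0.16756 − 0.13189)/0.01584 = 0.03567/0.01584 = 2.25.
p-value = P(Z < 2.251) ≈ 0.9878. With α = 0.05, fail to reject H₀.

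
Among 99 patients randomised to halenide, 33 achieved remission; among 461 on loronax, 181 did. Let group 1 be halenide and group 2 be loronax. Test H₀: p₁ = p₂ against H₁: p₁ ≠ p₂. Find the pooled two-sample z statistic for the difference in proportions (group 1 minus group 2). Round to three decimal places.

z = -1.102

p̂₁ = 33/99 ≈ 0.33333, p̂₂ = 181/461 ≈ 0.39262.
Pooled p̂ = (33+181)/(99+461) = 214/560 = 0.38214.
SE = √(0.23611 × 0.0122702) = 0.05382.
z = (0.33333 − 0.39262)/0.05382 = -0.05929/0.05382 = -1.102.
p-value = 2·P(Z > 1.102) ≈ 0.2707.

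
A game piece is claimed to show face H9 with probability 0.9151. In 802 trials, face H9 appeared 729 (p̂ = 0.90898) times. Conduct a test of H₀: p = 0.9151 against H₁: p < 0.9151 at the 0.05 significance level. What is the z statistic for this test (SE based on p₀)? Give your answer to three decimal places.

z = -0.622

p̂ = 729/802 ≈ 0.90898.
Under H₀, SE = √(0.9151·0.0849/802) = √(9.68728e-05) = 0.00984.
z = (0.90898 − 0.9151)/0.00984 = -0.00612/0.00984 = -0.622.
p-value = P(Z < -0.622) ≈ 0.2670; since p > α = 0.05, fail to reject H₀.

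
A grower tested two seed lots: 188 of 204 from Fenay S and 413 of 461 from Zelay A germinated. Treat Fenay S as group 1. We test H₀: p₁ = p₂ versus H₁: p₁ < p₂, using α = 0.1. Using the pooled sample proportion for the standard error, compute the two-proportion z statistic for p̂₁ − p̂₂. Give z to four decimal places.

z = 1.0359

p̂₁ = 188/204 = 0.921569, p̂₂ = 413/461 = 0.895879.
Pooled p̂ = (188+413)/(204+461) = 601/665 = 0.903759.
SE = √(p̂(1−p̂)(1/n₁+1/n₂)) = √(0.903759·0.096241·0.00707116) = √(0.000615038) = 0.024800.
z = (0.921569 − 0.895879)/0.024800 = 0.025690/0.024800 = 1.0359.
p-value = P(Z < 1.036) ≈ 0.8499, so at α = 0.1 we fail to reject H₀.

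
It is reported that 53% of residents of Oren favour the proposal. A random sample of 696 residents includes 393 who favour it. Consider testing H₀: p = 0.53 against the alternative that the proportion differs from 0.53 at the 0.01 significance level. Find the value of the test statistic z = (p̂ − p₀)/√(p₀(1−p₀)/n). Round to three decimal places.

p̂ = 393/696 = 0.56466.
SE = √(p₀(1−p₀)/n) = √(0.2491/696) = 0.01892.
z = (0.56466 − 0.53)/0.01892 = 0.03466/0.01892 = 1.832.
p-value = 2·P(Z > 1.832) ≈ 0.0670; since p > α = 0.01, fail to reject H₀.

z = 1.832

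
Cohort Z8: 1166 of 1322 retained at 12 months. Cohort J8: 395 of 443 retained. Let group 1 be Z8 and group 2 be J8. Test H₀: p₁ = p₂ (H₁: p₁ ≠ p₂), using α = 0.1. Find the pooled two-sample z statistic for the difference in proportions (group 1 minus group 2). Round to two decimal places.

z = -0.55

p̂₁ = 1166/1322 ≈ 0.8820, p̂₂ = 395/443 ≈ 0.8916.
Pooled p̂ = (1166+395)/(1322+443) = 1561/1765 = 0.8844.
SE = √(0.102222 × 0.00301377) = 0.0176.
z = (0.8820 − 0.8916)/0.0176 = -0.0096/0.0176 = -0.55.
Two-sided p-value ≈ 2·Φ(−0.550) = 0.5824, so at α = 0.1 we fail to reject H₀.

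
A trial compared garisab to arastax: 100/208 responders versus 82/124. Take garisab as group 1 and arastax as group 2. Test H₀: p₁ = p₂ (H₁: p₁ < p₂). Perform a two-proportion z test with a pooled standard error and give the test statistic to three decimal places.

z = -3.197

p̂₁ = 100/208 ≈ 0.48077, p̂₂ = 82/124 ≈ 0.66129.
Pooled p̂ = (100+82)/(208+124) = 182/332 = 0.54819.
SE = √(0.247677 × 0.0128722) = 0.05646.
z = (0.48077 − 0.66129)/0.05646 = -0.18052/0.05646 = -3.197.
p-value = P(Z < -3.197) ≈ 0.0007.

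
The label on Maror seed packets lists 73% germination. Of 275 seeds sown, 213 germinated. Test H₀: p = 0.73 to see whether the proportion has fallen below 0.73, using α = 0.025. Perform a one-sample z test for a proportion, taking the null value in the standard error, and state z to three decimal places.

p̂ = 213/275 = 0.77455.
Under H₀, SE = √(0.73·0.27/275) = √(0.000716727) = 0.02677.
z = (0.77455 − 0.73)/0.02677 = 0.04455/0.02677 = 1.664.
p-value = P(Z < 1.664) ≈ 0.9519, so at α = 0.025 we fail to reject H₀.

z = 1.664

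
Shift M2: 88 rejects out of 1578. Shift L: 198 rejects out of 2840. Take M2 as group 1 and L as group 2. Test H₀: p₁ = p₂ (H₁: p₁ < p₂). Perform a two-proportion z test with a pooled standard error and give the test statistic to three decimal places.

z = -1.806

p̂₁ = 88/1578 ≈ 0.055767, p̂₂ = 198/2840 ≈ 0.069718.
Pooled p̂ = (88+198)/(1578+2840) = 286/4418 = 0.064735.
SE = √(0.0605445 × 0.000985826) = 0.007726.
z = (0.055767 − 0.069718)/0.007726 = -0.013951/0.007726 = -1.806.
p-value = P(Z < -1.806) ≈ 0.0355.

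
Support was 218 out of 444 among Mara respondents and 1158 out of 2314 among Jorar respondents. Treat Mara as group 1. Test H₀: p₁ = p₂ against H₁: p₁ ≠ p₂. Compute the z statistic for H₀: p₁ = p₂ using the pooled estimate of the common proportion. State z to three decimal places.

p̂₁ = 218/444 ≈ 0.49099, p̂₂ = 1158/2314 ≈ 0.50043.
Pooled p̂ = (218+1158)/(444+2314) = 1376/2758 = 0.49891.
SE = √(0.249999 × 0.0026844) = 0.02591.
z = (0.49099 − 0.50043)/0.02591 = -0.00944/0.02591 = -0.364.
Two-sided p-value ≈ 2·Φ(−0.364) = 0.7155.

z = -0.364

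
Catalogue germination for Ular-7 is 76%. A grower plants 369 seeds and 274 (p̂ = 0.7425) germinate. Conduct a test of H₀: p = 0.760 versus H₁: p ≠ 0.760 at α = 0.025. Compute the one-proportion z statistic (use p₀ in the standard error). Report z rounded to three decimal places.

p̂ = 274/369 ≈ 0.74255.
Under H₀, SE = √(0.76·0.24/369) = √(0.000494309) = 0.02223.
z = (0.74255 − 0.76)/0.02223 = -0.01745/0.02223 = -0.785.
p-value = 2·P(Z > 0.785) ≈ 0.4325. With α = 0.025, fail to reject H₀.

z = -0.785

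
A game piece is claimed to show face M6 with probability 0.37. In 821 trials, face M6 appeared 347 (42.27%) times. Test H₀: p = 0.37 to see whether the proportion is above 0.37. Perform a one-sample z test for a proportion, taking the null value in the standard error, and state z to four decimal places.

p̂ = 347/821 = 0.422655.
SE = √(p₀(1−p₀)/n) = √(0.2331/821) = 0.016850.
z = (0.422655 − 0.37)/0.016850 = 0.052655/0.016850 = 3.1249.

z = 3.1249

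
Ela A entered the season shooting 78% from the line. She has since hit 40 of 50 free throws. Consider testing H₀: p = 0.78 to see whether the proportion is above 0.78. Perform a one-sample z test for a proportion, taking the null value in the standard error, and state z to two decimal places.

z = 0.34

p̂ = 40/50 ≈ 0.8000.
SE = √(p₀(1−p₀)/n) = √(0.1716/50) = 0.0586.
z = (0.8000 − 0.78)/0.0586 = 0.0200/0.0586 = 0.34.
p-value = P(Z > 0.341) ≈ 0.3664.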